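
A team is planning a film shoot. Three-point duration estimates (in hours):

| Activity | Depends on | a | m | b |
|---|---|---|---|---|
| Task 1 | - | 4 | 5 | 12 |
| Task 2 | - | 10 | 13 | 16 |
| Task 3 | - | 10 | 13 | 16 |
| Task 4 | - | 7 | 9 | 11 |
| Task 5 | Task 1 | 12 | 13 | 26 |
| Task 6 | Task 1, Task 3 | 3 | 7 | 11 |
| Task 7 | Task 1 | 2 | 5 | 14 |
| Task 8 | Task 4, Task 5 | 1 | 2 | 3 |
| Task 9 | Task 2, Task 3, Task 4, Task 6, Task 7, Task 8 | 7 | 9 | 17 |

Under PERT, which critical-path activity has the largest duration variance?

te_Task 1 = (4 + 4·5 + 12)/6 = 36/6 = 6; σ²_Task 1 = ((12−4)/6)² = 1.778
te_Task 2 = (10 + 4·13 + 16)/6 = 78/6 = 13; σ²_Task 2 = ((16−10)/6)² = 1.000
te_Task 3 = (10 + 4·13 + 16)/6 = 78/6 = 13; σ²_Task 3 = ((16−10)/6)² = 1.000
te_Task 4 = (7 + 4·9 + 11)/6 = 54/6 = 9; σ²_Task 4 = ((11−7)/6)² = 0.444
te_Task 5 = (12 + 4·13 + 26)/6 = 90/6 = 15; σ²_Task 5 = ((26−12)/6)² = 5.444
te_Task 6 = (3 + 4·7 + 11)/6 = 42/6 = 7; σ²_Task 6 = ((11−3)/6)² = 1.778
te_Task 7 = (2 + 4·5 + 14)/6 = 36/6 = 6; σ²_Task 7 = ((14−2)/6)² = 4.000
te_Task 8 = (1 + 4·2 + 3)/6 = 12/6 = 2; σ²_Task 8 = ((3−1)/6)² = 0.111
te_Task 9 = (7 + 4·9 + 17)/6 = 60/6 = 10; σ²_Task 9 = ((17−7)/6)² = 2.778

Forward pass:
ES_Task 1 = 0; EF_Task 1 = 6
ES_Task 2 = 0; EF_Task 2 = 13
ES_Task 3 = 0; EF_Task 3 = 13
ES_Task 4 = 0; EF_Task 4 = 9
ES_Task 5 = 6; EF_Task 5 = 6+15 = 21
ES_Task 6 = max(EF_Task 1=6, EF_Task 3=13) = 13; EF_Task 6 = 13+7 = 20
ES_Task 7 = 6; EF_Task 7 = 6+6 = 12
ES_Task 8 = max(EF_Task 4=9, EF_Task 5=21) = 21; EF_Task 8 = 21+2 = 23
ES_Task 9 = max(EF_Task 2=13, EF_Task 3=13, EF_Task 4=9, EF_Task 6=20, EF_Task 7=12, EF_Task 8=23) = 23; EF_Task 9 = 23+10 = 33
Expected project duration μ = 33 hours. Critical path: Task 1 → Task 5 → Task 8 → Task 9.

Variances on critical path: σ²_Task 1=1.778, σ²_Task 5=5.444, σ²_Task 8=0.111, σ²_Task 9=2.778.
Largest is σ²_Task 5 = 5.444.

Task 5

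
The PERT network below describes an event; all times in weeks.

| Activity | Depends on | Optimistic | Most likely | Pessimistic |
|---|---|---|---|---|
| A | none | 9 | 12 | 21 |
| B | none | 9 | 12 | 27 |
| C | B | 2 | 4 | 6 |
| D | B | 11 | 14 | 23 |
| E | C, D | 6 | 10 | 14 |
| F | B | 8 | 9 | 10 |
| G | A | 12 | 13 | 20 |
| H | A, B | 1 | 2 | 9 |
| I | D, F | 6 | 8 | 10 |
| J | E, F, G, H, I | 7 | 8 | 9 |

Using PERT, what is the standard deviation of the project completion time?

te_A = (9 + 4·12 + 21)/6 = 78/6 = 13; σ²_A = ((21−9)/6)² = 4.000
te_B = (9 + 4·12 + 27)/6 = 84/6 = 14; σ²_B = ((27−9)/6)² = 9.000
te_C = (2 + 4·4 + 6)/6 = 24/6 = 4; σ²_C = ((6−2)/6)² = 0.444
te_D = (11 + 4·14 + 23)/6 = 90/6 = 15; σ²_D = ((23−11)/6)² = 4.000
te_E = (6 + 4·10 + 14)/6 = 60/6 = 10; σ²_E = ((14−6)/6)² = 1.778
te_F = (8 + 4·9 + 10)/6 = 54/6 = 9; σ²_F = ((10−8)/6)² = 0.111
te_G = (12 + 4·13 + 20)/6 = 84/6 = 14; σ²_G = ((20−12)/6)² = 1.778
te_H = (1 + 4·2 + 9)/6 = 18/6 = 3; σ²_H = ((9−1)/6)² = 1.778
te_I = (6 + 4·8 + 10)/6 = 48/6 = 8; σ²_I = ((10−6)/6)² = 0.444
te_J = (7 + 4·8 + 9)/6 = 48/6 = 8; σ²_J = ((9−7)/6)² = 0.111

Forward pass:
ES_A = 0; EF_A = 13
ES_B = 0; EF_B = 14
ES_C = 14; EF_C = 14+4 = 18
ES_D = 14; EF_D = 14+15 = 29
ES_E = max(EF_C=18, EF_D=29) = 29; EF_E = 29+10 = 39
ES_F = 14; EF_F = 14+9 = 23
ES_G = 13; EF_G = 13+14 = 27
ES_H = max(EF_A=13, EF_B=14) = 14; EF_H = 14+3 = 17
ES_I = max(EF_D=29, EF_F=23) = 29; EF_I = 29+8 = 37
ES_J = max(EF_E=39, EF_F=23, EF_G=27, EF_H=17, EF_I=37) = 39; EF_J = 39+8 = 47
Expected project duration μ = 47 weeks. Critical path: B → D → E → J.

Variance along critical path = 9.000 + 4.000 + 1.778 + 0.111 = 14.889
σ = √14.889 = 3.859 weeks

3.86 weeks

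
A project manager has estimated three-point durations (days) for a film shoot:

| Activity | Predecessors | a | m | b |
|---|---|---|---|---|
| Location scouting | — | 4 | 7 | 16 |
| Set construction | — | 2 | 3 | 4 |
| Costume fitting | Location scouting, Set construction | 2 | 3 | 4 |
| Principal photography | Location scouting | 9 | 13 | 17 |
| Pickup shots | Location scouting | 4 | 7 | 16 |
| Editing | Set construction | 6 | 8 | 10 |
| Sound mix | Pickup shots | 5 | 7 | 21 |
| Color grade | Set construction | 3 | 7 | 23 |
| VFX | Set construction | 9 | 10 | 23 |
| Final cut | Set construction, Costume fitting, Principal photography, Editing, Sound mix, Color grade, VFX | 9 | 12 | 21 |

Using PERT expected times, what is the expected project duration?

te_Location scouting = (4 + 4·7 + 16)/6 = 48/6 = 8
te_Set construction = (2 + 4·3 + 4)/6 = 18/6 = 3
te_Costume fitting = (2 + 4·3 + 4)/6 = 18/6 = 3
te_Principal photography = (9 + 4·13 + 17)/6 = 78/6 = 13
te_Pickup shots = (4 + 4·7 + 16)/6 = 48/6 = 8
te_Editing = (6 + 4·8 + 10)/6 = 48/6 = 8
te_Sound mix = (5 + 4·7 + 21)/6 = 54/6 = 9
te_Color grade = (3 + 4·7 + 23)/6 = 54/6 = 9
te_VFX = (9 + 4·10 + 23)/6 = 72/6 = 12
te_Final cut = (9 + 4·12 + 21)/6 = 78/6 = 13

Forward pass:
ES_Location scouting = 0; EF_Location scouting = 8
ES_Set construction = 0; EF_Set construction = 3
ES_Costume fitting = max(EF_Location scouting=8, EF_Set construction=3) = 8; EF_Costume fitting = 8+3 = 11
ES_Principal photography = 8; EF_Principal photography = 8+13 = 21
ES_Pickup shots = 8; EF_Pickup shots = 8+8 = 16
ES_Editing = 3; EF_Editing = 3+8 = 11
ES_Sound mix = 16; EF_Sound mix = 16+9 = 25
ES_Color grade = 3; EF_Color grade = 3+9 = 12
ES_VFX = 3; EF_VFX = 3+12 = 15
ES_Final cut = max(EF_Set construction=3, EF_Costume fitting=11, EF_Principal photography=21, EF_Editing=11, EF_Sound mix=25, EF_Color grade=12, EF_VFX=15) = 25; EF_Final cut = 25+13 = 38
Expected project duration μ = 38 days. Critical path: Location scouting → Pickup shots → Sound mix → Final cut.

38 days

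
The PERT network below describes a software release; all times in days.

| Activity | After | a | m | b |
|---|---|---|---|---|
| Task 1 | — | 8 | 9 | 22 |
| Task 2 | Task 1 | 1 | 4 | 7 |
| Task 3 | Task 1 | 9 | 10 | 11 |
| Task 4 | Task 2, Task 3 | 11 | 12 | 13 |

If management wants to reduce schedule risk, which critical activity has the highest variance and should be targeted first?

Task 1

te_Task 1 = (8 + 4·9 + 22)/6 = 66/6 = 11; σ²_Task 1 = ((22−8)/6)² = 5.444
te_Task 2 = (1 + 4·4 + 7)/6 = 24/6 = 4; σ²_Task 2 = ((7−1)/6)² = 1.000
te_Task 3 = (9 + 4·10 + 11)/6 = 60/6 = 10; σ²_Task 3 = ((11−9)/6)² = 0.111
te_Task 4 = (11 + 4·12 + 13)/6 = 72/6 = 12; σ²_Task 4 = ((13−11)/6)² = 0.111

Forward pass:
ES_Task 1 = 0; EF_Task 1 = 11
ES_Task 2 = 11; EF_Task 2 = 11+4 = 15
ES_Task 3 = 11; EF_Task 3 = 11+10 = 21
ES_Task 4 = max(EF_Task 2=15, EF_Task 3=21) = 21; EF_Task 4 = 21+12 = 33
Expected project duration μ = 33 days. Critical path: Task 1 → Task 3 → Task 4.

Variances on critical path: σ²_Task 1=5.444, σ²_Task 3=0.111, σ²_Task 4=0.111.
Largest is σ²_Task 1 = 5.444.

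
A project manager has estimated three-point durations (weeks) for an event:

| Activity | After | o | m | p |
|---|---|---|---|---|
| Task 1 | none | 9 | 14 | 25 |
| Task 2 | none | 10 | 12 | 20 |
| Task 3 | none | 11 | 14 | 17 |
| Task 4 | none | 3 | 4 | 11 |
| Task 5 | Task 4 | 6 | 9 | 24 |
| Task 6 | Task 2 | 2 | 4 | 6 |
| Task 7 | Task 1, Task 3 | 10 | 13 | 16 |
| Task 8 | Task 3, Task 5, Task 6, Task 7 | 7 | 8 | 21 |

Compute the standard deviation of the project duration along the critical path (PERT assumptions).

3.68 weeks

te_Task 1 = (9 + 4·14 + 25)/6 = 90/6 = 15; σ²_Task 1 = ((25−9)/6)² = 7.111
te_Task 2 = (10 + 4·12 + 20)/6 = 78/6 = 13; σ²_Task 2 = ((20−10)/6)² = 2.778
te_Task 3 = (11 + 4·14 + 17)/6 = 84/6 = 14; σ²_Task 3 = ((17−11)/6)² = 1.000
te_Task 4 = (3 + 4·4 + 11)/6 = 30/6 = 5; σ²_Task 4 = ((11−3)/6)² = 1.778
te_Task 5 = (6 + 4·9 + 24)/6 = 66/6 = 11; σ²_Task 5 = ((24−6)/6)² = 9.000
te_Task 6 = (2 + 4·4 + 6)/6 = 24/6 = 4; σ²_Task 6 = ((6−2)/6)² = 0.444
te_Task 7 = (10 + 4·13 + 16)/6 = 78/6 = 13; σ²_Task 7 = ((16−10)/6)² = 1.000
te_Task 8 = (7 + 4·8 + 21)/6 = 60/6 = 10; σ²_Task 8 = ((21−7)/6)² = 5.444

Forward pass:
ES_Task 1 = 0; EF_Task 1 = 15
ES_Task 2 = 0; EF_Task 2 = 13
ES_Task 3 = 0; EF_Task 3 = 14
ES_Task 4 = 0; EF_Task 4 = 5
ES_Task 5 = 5; EF_Task 5 = 5+11 = 16
ES_Task 6 = 13; EF_Task 6 = 13+4 = 17
ES_Task 7 = max(EF_Task 1=15, EF_Task 3=14) = 15; EF_Task 7 = 15+13 = 28
ES_Task 8 = max(EF_Task 3=14, EF_Task 5=16, EF_Task 6=17, EF_Task 7=28) = 28; EF_Task 8 = 28+10 = 38
Expected project duration μ = 38 weeks. Critical path: Task 1 → Task 7 → Task 8.

Variance along critical path = 7.111 + 1.000 + 5.444 = 13.556
σ = √13.556 = 3.682 weeks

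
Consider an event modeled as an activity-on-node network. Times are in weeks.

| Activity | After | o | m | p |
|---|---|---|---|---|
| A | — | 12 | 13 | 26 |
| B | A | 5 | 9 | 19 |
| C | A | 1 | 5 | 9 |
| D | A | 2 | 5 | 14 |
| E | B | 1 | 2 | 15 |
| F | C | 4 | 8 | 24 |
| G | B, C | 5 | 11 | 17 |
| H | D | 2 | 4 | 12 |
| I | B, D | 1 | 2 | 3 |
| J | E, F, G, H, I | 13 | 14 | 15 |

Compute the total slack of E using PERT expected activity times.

te_A = (12 + 4·13 + 26)/6 = 90/6 = 15
te_B = (5 + 4·9 + 19)/6 = 60/6 = 10
te_C = (1 + 4·5 + 9)/6 = 30/6 = 5
te_D = (2 + 4·5 + 14)/6 = 36/6 = 6
te_E = (1 + 4·2 + 15)/6 = 24/6 = 4
te_F = (4 + 4·8 + 24)/6 = 60/6 = 10
te_G = (5 + 4·11 + 17)/6 = 66/6 = 11
te_H = (2 + 4·4 + 12)/6 = 30/6 = 5
te_I = (1 + 4·2 + 3)/6 = 12/6 = 2
te_J = (13 + 4·14 + 15)/6 = 84/6 = 14

Forward pass:
ES_A = 0; EF_A = 15
ES_B = 15; EF_B = 15+10 = 25
ES_C = 15; EF_C = 15+5 = 20
ES_D = 15; EF_D = 15+6 = 21
ES_E = 25; EF_E = 25+4 = 29
ES_F = 20; EF_F = 20+10 = 30
ES_G = max(EF_B=25, EF_C=20) = 25; EF_G = 25+11 = 36
ES_H = 21; EF_H = 21+5 = 26
ES_I = max(EF_B=25, EF_D=21) = 25; EF_I = 25+2 = 27
ES_J = max(EF_E=29, EF_F=30, EF_G=36, EF_H=26, EF_I=27) = 36; EF_J = 36+14 = 50
Expected project duration μ = 50 weeks. Critical path: A → B → G → J.

Backward pass:
LF_J = 50; LS_J = 50−14 = 36
LF_I = LS_J = 36; LS_I = 36−2 = 34
LF_H = LS_J = 36; LS_H = 36−5 = 31
LF_G = LS_J = 36; LS_G = 36−11 = 25
LF_F = LS_J = 36; LS_F = 36−10 = 26
LF_E = LS_J = 36; LS_E = 36−4 = 32
LF_D = min(LS_H=31, LS_I=34) = 31; LS_D = 31−6 = 25
LF_C = min(LS_F=26, LS_G=25) = 25; LS_C = 25−5 = 20
LF_B = min(LS_E=32, LS_G=25, LS_I=34) = 25; LS_B = 25−10 = 15
LF_A = min(LS_B=15, LS_C=20, LS_D=25) = 15; LS_A = 15−15 = 0
Slack_E = LS_E − ES_E = 32 − 25 = 7

7 weeks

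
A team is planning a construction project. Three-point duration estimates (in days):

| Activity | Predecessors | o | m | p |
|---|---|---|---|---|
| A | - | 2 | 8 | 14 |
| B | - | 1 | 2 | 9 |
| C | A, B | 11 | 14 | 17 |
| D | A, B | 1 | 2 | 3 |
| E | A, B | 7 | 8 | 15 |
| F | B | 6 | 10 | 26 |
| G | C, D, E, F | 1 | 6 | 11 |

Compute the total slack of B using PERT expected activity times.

te_A = (2 + 4·8 + 14)/6 = 48/6 = 8
te_B = (1 + 4·2 + 9)/6 = 18/6 = 3
te_C = (11 + 4·14 + 17)/6 = 84/6 = 14
te_D = (1 + 4·2 + 3)/6 = 12/6 = 2
te_E = (7 + 4·8 + 15)/6 = 54/6 = 9
te_F = (6 + 4·10 + 26)/6 = 72/6 = 12
te_G = (1 + 4·6 + 11)/6 = 36/6 = 6

Forward pass:
ES_A = 0; EF_A = 8
ES_B = 0; EF_B = 3
ES_C = max(EF_A=8, EF_B=3) = 8; EF_C = 8+14 = 22
ES_D = max(EF_A=8, EF_B=3) = 8; EF_D = 8+2 = 10
ES_E = max(EF_A=8, EF_B=3) = 8; EF_E = 8+9 = 17
ES_F = 3; EF_F = 3+12 = 15
ES_G = max(EF_C=22, EF_D=10, EF_E=17, EF_F=15) = 22; EF_G = 22+6 = 28
Expected project duration μ = 28 days. Critical path: A → C → G.

Backward pass:
LF_G = 28; LS_G = 28−6 = 22
LF_F = LS_G = 22; LS_F = 22−12 = 10
LF_E = LS_G = 22; LS_E = 22−9 = 13
LF_D = LS_G = 22; LS_D = 22−2 = 20
LF_C = LS_G = 22; LS_C = 22−14 = 8
LF_B = min(LS_C=8, LS_D=20, LS_E=13, LS_F=10) = 8; LS_B = 8−3 = 5
LF_A = min(LS_C=8, LS_D=20, LS_E=13) = 8; LS_A = 8−8 = 0
Slack_B = LS_B − ES_B = 5 − 0 = 5

5 days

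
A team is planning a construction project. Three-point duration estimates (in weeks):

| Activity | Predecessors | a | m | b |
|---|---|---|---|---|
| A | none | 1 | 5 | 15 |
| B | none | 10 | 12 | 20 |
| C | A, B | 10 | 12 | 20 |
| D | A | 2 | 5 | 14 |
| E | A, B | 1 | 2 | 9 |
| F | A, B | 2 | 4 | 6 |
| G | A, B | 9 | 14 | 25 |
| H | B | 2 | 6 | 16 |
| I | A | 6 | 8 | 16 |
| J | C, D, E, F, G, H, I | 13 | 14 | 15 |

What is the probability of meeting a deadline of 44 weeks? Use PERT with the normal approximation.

te_A = (1 + 4·5 + 15)/6 = 36/6 = 6; σ²_A = ((15−1)/6)² = 5.444
te_B = (10 + 4·12 + 20)/6 = 78/6 = 13; σ²_B = ((20−10)/6)² = 2.778
te_C = (10 + 4·12 + 20)/6 = 78/6 = 13; σ²_C = ((20−10)/6)² = 2.778
te_D = (2 + 4·5 + 14)/6 = 36/6 = 6; σ²_D = ((14−2)/6)² = 4.000
te_E = (1 + 4·2 + 9)/6 = 18/6 = 3; σ²_E = ((9−1)/6)² = 1.778
te_F = (2 + 4·4 + 6)/6 = 24/6 = 4; σ²_F = ((6−2)/6)² = 0.444
te_G = (9 + 4·14 + 25)/6 = 90/6 = 15; σ²_G = ((25−9)/6)² = 7.111
te_H = (2 + 4·6 + 16)/6 = 42/6 = 7; σ²_H = ((16−2)/6)² = 5.444
te_I = (6 + 4·8 + 16)/6 = 54/6 = 9; σ²_I = ((16−6)/6)² = 2.778
te_J = (13 + 4·14 + 15)/6 = 84/6 = 14; σ²_J = ((15−13)/6)² = 0.111

Forward pass:
ES_A = 0; EF_A = 6
ES_B = 0; EF_B = 13
ES_C = max(EF_A=6, EF_B=13) = 13; EF_C = 13+13 = 26
ES_D = 6; EF_D = 6+6 = 12
ES_E = max(EF_A=6, EF_B=13) = 13; EF_E = 13+3 = 16
ES_F = max(EF_A=6, EF_B=13) = 13; EF_F = 13+4 = 17
ES_G = max(EF_A=6, EF_B=13) = 13; EF_G = 13+15 = 28
ES_H = 13; EF_H = 13+7 = 20
ES_I = 6; EF_I = 6+9 = 15
ES_J = max(EF_C=26, EF_D=12, EF_E=16, EF_F=17, EF_G=28, EF_H=20, EF_I=15) = 28; EF_J = 28+14 = 42
Expected project duration μ = 42 weeks. Critical path: B → G → J.

Variance along critical path = 2.778 + 7.111 + 0.111 = 10.000; σ = √10.000 = 3.162 weeks.
Z = (44 − 42) / 3.162 = 0.632
P(T ≤ 44) = Φ(0.632) ≈ 0.736

0.736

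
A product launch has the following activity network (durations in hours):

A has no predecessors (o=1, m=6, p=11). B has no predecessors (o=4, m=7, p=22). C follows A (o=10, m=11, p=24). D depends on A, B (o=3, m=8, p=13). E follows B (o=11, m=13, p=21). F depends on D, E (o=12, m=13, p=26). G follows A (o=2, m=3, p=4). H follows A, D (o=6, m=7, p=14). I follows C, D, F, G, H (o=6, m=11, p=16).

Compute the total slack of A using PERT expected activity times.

9 hours

te_A = (1 + 4·6 + 11)/6 = 36/6 = 6
te_B = (4 + 4·7 + 22)/6 = 54/6 = 9
te_C = (10 + 4·11 + 24)/6 = 78/6 = 13
te_D = (3 + 4·8 + 13)/6 = 48/6 = 8
te_E = (11 + 4·13 + 21)/6 = 84/6 = 14
te_F = (12 + 4·13 + 26)/6 = 90/6 = 15
te_G = (2 + 4·3 + 4)/6 = 18/6 = 3
te_H = (6 + 4·7 + 14)/6 = 48/6 = 8
te_I = (6 + 4·11 + 16)/6 = 66/6 = 11

Forward pass:
ES_A = 0; EF_A = 6
ES_B = 0; EF_B = 9
ES_C = 6; EF_C = 6+13 = 19
ES_D = max(EF_A=6, EF_B=9) = 9; EF_D = 9+8 = 17
ES_E = 9; EF_E = 9+14 = 23
ES_F = max(EF_D=17, EF_E=23) = 23; EF_F = 23+15 = 38
ES_G = 6; EF_G = 6+3 = 9
ES_H = max(EF_A=6, EF_D=17) = 17; EF_H = 17+8 = 25
ES_I = max(EF_C=19, EF_D=17, EF_F=38, EF_G=9, EF_H=25) = 38; EF_I = 38+11 = 49
Expected project duration μ = 49 hours. Critical path: B → E → F → I.

Backward pass:
LF_I = 49; LS_I = 49−11 = 38
LF_H = LS_I = 38; LS_H = 38−8 = 30
LF_G = LS_I = 38; LS_G = 38−3 = 35
LF_F = LS_I = 38; LS_F = 38−15 = 23
LF_E = LS_F = 23; LS_E = 23−14 = 9
LF_D = min(LS_F=23, LS_H=30, LS_I=38) = 23; LS_D = 23−8 = 15
LF_C = LS_I = 38; LS_C = 38−13 = 25
LF_B = min(LS_D=15, LS_E=9) = 9; LS_B = 9−9 = 0
LF_A = min(LS_C=25, LS_D=15, LS_G=35, LS_H=30) = 15; LS_A = 15−6 = 9
Slack_A = LS_A − ES_A = 9 − 0 = 9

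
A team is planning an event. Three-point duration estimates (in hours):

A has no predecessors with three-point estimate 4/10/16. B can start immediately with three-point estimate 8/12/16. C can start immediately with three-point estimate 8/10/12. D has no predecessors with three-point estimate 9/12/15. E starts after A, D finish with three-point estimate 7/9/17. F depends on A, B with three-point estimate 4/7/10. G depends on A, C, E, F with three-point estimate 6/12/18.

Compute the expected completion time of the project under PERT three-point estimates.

34 hours

te_A = (4 + 4·10 + 16)/6 = 60/6 = 10
te_B = (8 + 4·12 + 16)/6 = 72/6 = 12
te_C = (8 + 4·10 + 12)/6 = 60/6 = 10
te_D = (9 + 4·12 + 15)/6 = 72/6 = 12
te_E = (7 + 4·9 + 17)/6 = 60/6 = 10
te_F = (4 + 4·7 + 10)/6 = 42/6 = 7
te_G = (6 + 4·12 + 18)/6 = 72/6 = 12

Forward pass:
ES_A = 0; EF_A = 10
ES_B = 0; EF_B = 12
ES_C = 0; EF_C = 10
ES_D = 0; EF_D = 12
ES_E = max(EF_A=10, EF_D=12) = 12; EF_E = 12+10 = 22
ES_F = max(EF_A=10, EF_B=12) = 12; EF_F = 12+7 = 19
ES_G = max(EF_A=10, EF_C=10, EF_E=22, EF_F=19) = 22; EF_G = 22+12 = 34
Expected project duration μ = 34 hours. Critical path: D → E → G.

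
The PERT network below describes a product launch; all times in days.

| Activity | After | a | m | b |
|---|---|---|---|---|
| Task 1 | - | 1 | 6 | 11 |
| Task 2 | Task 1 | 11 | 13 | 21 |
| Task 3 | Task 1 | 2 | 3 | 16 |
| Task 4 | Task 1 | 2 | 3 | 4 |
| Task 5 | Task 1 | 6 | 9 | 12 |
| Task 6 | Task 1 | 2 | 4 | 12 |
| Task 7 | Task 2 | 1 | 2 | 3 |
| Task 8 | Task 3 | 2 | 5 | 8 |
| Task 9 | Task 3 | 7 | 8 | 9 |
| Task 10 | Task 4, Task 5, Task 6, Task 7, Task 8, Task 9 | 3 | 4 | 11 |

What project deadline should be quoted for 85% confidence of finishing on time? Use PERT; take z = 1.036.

te_Task 1 = (1 + 4·6 + 11)/6 = 36/6 = 6; σ²_Task 1 = ((11−1)/6)² = 2.778
te_Task 2 = (11 + 4·13 + 21)/6 = 84/6 = 14; σ²_Task 2 = ((21−11)/6)² = 2.778
te_Task 3 = (2 + 4·3 + 16)/6 = 30/6 = 5; σ²_Task 3 = ((16−2)/6)² = 5.444
te_Task 4 = (2 + 4·3 + 4)/6 = 18/6 = 3; σ²_Task 4 = ((4−2)/6)² = 0.111
te_Task 5 = (6 + 4·9 + 12)/6 = 54/6 = 9; σ²_Task 5 = ((12−6)/6)² = 1.000
te_Task 6 = (2 + 4·4 + 12)/6 = 30/6 = 5; σ²_Task 6 = ((12−2)/6)² = 2.778
te_Task 7 = (1 + 4·2 + 3)/6 = 12/6 = 2; σ²_Task 7 = ((3−1)/6)² = 0.111
te_Task 8 = (2 + 4·5 + 8)/6 = 30/6 = 5; σ²_Task 8 = ((8−2)/6)² = 1.000
te_Task 9 = (7 + 4·8 + 9)/6 = 48/6 = 8; σ²_Task 9 = ((9−7)/6)² = 0.111
te_Task 10 = (3 + 4·4 + 11)/6 = 30/6 = 5; σ²_Task 10 = ((11−3)/6)² = 1.778

Forward pass:
ES_Task 1 = 0; EF_Task 1 = 6
ES_Task 2 = 6; EF_Task 2 = 6+14 = 20
ES_Task 3 = 6; EF_Task 3 = 6+5 = 11
ES_Task 4 = 6; EF_Task 4 = 6+3 = 9
ES_Task 5 = 6; EF_Task 5 = 6+9 = 15
ES_Task 6 = 6; EF_Task 6 = 6+5 = 11
ES_Task 7 = 20; EF_Task 7 = 20+2 = 22
ES_Task 8 = 11; EF_Task 8 = 11+5 = 16
ES_Task 9 = 11; EF_Task 9 = 11+8 = 19
ES_Task 10 = max(EF_Task 4=9, EF_Task 5=15, EF_Task 6=11, EF_Task 7=22, EF_Task 8=16, EF_Task 9=19) = 22; EF_Task 10 = 22+5 = 27
Expected project duration μ = 27 days. Critical path: Task 1 → Task 2 → Task 7 → Task 10.

Variance along critical path = 2.778 + 2.778 + 0.111 + 1.778 = 7.444; σ = 2.728 days.
D = μ + z·σ = 27 + 1.036·2.728 = 29.8 days

29.8 days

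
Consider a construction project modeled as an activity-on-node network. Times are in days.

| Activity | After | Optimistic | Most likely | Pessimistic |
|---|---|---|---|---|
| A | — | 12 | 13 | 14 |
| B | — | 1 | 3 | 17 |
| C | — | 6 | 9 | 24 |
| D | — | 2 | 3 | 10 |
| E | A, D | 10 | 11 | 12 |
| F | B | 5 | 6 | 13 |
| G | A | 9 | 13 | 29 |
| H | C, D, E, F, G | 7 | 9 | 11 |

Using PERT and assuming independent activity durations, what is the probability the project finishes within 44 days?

0.980

te_A = (12 + 4·13 + 14)/6 = 78/6 = 13; σ²_A = ((14−12)/6)² = 0.111
te_B = (1 + 4·3 + 17)/6 = 30/6 = 5; σ²_B = ((17−1)/6)² = 7.111
te_C = (6 + 4·9 + 24)/6 = 66/6 = 11; σ²_C = ((24−6)/6)² = 9.000
te_D = (2 + 4·3 + 10)/6 = 24/6 = 4; σ²_D = ((10−2)/6)² = 1.778
te_E = (10 + 4·11 + 12)/6 = 66/6 = 11; σ²_E = ((12−10)/6)² = 0.111
te_F = (5 + 4·6 + 13)/6 = 42/6 = 7; σ²_F = ((13−5)/6)² = 1.778
te_G = (9 + 4·13 + 29)/6 = 90/6 = 15; σ²_G = ((29−9)/6)² = 11.111
te_H = (7 + 4·9 + 11)/6 = 54/6 = 9; σ²_H = ((11−7)/6)² = 0.444

Forward pass:
ES_A = 0; EF_A = 13
ES_B = 0; EF_B = 5
ES_C = 0; EF_C = 11
ES_D = 0; EF_D = 4
ES_E = max(EF_A=13, EF_D=4) = 13; EF_E = 13+11 = 24
ES_F = 5; EF_F = 5+7 = 12
ES_G = 13; EF_G = 13+15 = 28
ES_H = max(EF_C=11, EF_D=4, EF_E=24, EF_F=12, EF_G=28) = 28; EF_H = 28+9 = 37
Expected project duration μ = 37 days. Critical path: A → G → H.

Variance along critical path = 0.111 + 11.111 + 0.444 = 11.667; σ = √11.667 = 3.416 days.
Z = (44 − 37) / 3.416 = 2.049
P(T ≤ 44) = Φ(2.049) ≈ 0.980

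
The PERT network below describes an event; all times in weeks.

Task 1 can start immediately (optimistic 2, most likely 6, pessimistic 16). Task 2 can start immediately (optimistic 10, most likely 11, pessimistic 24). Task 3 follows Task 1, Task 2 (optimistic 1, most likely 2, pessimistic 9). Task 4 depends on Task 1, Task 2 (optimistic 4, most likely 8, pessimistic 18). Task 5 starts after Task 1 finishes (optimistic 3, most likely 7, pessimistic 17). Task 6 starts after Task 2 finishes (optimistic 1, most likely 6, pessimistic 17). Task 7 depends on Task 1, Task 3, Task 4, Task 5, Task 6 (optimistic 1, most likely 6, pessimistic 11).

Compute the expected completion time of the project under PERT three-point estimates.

te_Task 1 = (2 + 4·6 + 16)/6 = 42/6 = 7
te_Task 2 = (10 + 4·11 + 24)/6 = 78/6 = 13
te_Task 3 = (1 + 4·2 + 9)/6 = 18/6 = 3
te_Task 4 = (4 + 4·8 + 18)/6 = 54/6 = 9
te_Task 5 = (3 + 4·7 + 17)/6 = 48/6 = 8
te_Task 6 = (1 + 4·6 + 17)/6 = 42/6 = 7
te_Task 7 = (1 + 4·6 + 11)/6 = 36/6 = 6

Forward pass:
ES_Task 1 = 0; EF_Task 1 = 7
ES_Task 2 = 0; EF_Task 2 = 13
ES_Task 3 = max(EF_Task 1=7, EF_Task 2=13) = 13; EF_Task 3 = 13+3 = 16
ES_Task 4 = max(EF_Task 1=7, EF_Task 2=13) = 13; EF_Task 4 = 13+9 = 22
ES_Task 5 = 7; EF_Task 5 = 7+8 = 15
ES_Task 6 = 13; EF_Task 6 = 13+7 = 20
ES_Task 7 = max(EF_Task 1=7, EF_Task 3=16, EF_Task 4=22, EF_Task 5=15, EF_Task 6=20) = 22; EF_Task 7 = 22+6 = 28
Expected project duration μ = 28 weeks. Critical path: Task 2 → Task 4 → Task 7.

28 weeks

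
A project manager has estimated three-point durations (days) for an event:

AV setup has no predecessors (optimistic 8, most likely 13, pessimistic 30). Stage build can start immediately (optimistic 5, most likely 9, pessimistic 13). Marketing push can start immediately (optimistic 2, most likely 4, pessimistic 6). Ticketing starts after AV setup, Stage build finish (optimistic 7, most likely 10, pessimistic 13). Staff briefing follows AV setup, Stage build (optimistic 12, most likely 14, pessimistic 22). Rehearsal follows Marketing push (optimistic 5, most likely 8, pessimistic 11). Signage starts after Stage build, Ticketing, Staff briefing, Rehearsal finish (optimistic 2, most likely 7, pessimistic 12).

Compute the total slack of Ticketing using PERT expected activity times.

5 days

te_AV setup = (8 + 4·13 + 30)/6 = 90/6 = 15
te_Stage build = (5 + 4·9 + 13)/6 = 54/6 = 9
te_Marketing push = (2 + 4·4 + 6)/6 = 24/6 = 4
te_Ticketing = (7 + 4·10 + 13)/6 = 60/6 = 10
te_Staff briefing = (12 + 4·14 + 22)/6 = 90/6 = 15
te_Rehearsal = (5 + 4·8 + 11)/6 = 48/6 = 8
te_Signage = (2 + 4·7 + 12)/6 = 42/6 = 7

Forward pass:
ES_AV setup = 0; EF_AV setup = 15
ES_Stage build = 0; EF_Stage build = 9
ES_Marketing push = 0; EF_Marketing push = 4
ES_Ticketing = max(EF_AV setup=15, EF_Stage build=9) = 15; EF_Ticketing = 15+10 = 25
ES_Staff briefing = max(EF_AV setup=15, EF_Stage build=9) = 15; EF_Staff briefing = 15+15 = 30
ES_Rehearsal = 4; EF_Rehearsal = 4+8 = 12
ES_Signage = max(EF_Stage build=9, EF_Ticketing=25, EF_Staff briefing=30, EF_Rehearsal=12) = 30; EF_Signage = 30+7 = 37
Expected project duration μ = 37 days. Critical path: AV setup → Staff briefing → Signage.

Backward pass:
LF_Signage = 37; LS_Signage = 37−7 = 30
LF_Rehearsal = LS_Signage = 30; LS_Rehearsal = 30−8 = 22
LF_Staff briefing = LS_Signage = 30; LS_Staff briefing = 30−15 = 15
LF_Ticketing = LS_Signage = 30; LS_Ticketing = 30−10 = 20
LF_Marketing push = LS_Rehearsal = 22; LS_Marketing push = 22−4 = 18
LF_Stage build = min(LS_Ticketing=20, LS_Staff briefing=15, LS_Signage=30) = 15; LS_Stage build = 15−9 = 6
LF_AV setup = min(LS_Ticketing=20, LS_Staff briefing=15) = 15; LS_AV setup = 15−15 = 0
Slack_Ticketing = LS_Ticketing − ES_Ticketing = 20 − 15 = 5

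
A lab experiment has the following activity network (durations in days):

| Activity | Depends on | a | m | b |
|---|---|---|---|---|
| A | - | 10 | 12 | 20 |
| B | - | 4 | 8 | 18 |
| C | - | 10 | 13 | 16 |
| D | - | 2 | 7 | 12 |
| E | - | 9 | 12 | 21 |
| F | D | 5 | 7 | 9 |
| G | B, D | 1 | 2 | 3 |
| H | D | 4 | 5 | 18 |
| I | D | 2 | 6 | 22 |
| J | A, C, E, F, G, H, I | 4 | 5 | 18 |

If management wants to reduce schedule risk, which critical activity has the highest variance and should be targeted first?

I

te_A = (10 + 4·12 + 20)/6 = 78/6 = 13; σ²_A = ((20−10)/6)² = 2.778
te_B = (4 + 4·8 + 18)/6 = 54/6 = 9; σ²_B = ((18−4)/6)² = 5.444
te_C = (10 + 4·13 + 16)/6 = 78/6 = 13; σ²_C = ((16−10)/6)² = 1.000
te_D = (2 + 4·7 + 12)/6 = 42/6 = 7; σ²_D = ((12−2)/6)² = 2.778
te_E = (9 + 4·12 + 21)/6 = 78/6 = 13; σ²_E = ((21−9)/6)² = 4.000
te_F = (5 + 4·7 + 9)/6 = 42/6 = 7; σ²_F = ((9−5)/6)² = 0.444
te_G = (1 + 4·2 + 3)/6 = 12/6 = 2; σ²_G = ((3−1)/6)² = 0.111
te_H = (4 + 4·5 + 18)/6 = 42/6 = 7; σ²_H = ((18−4)/6)² = 5.444
te_I = (2 + 4·6 + 22)/6 = 48/6 = 8; σ²_I = ((22−2)/6)² = 11.111
te_J = (4 + 4·5 + 18)/6 = 42/6 = 7; σ²_J = ((18−4)/6)² = 5.444

Forward pass:
ES_A = 0; EF_A = 13
ES_B = 0; EF_B = 9
ES_C = 0; EF_C = 13
ES_D = 0; EF_D = 7
ES_E = 0; EF_E = 13
ES_F = 7; EF_F = 7+7 = 14
ES_G = max(EF_B=9, EF_D=7) = 9; EF_G = 9+2 = 11
ES_H = 7; EF_H = 7+7 = 14
ES_I = 7; EF_I = 7+8 = 15
ES_J = max(EF_A=13, EF_C=13, EF_E=13, EF_F=14, EF_G=11, EF_H=14, EF_I=15) = 15; EF_J = 15+7 = 22
Expected project duration μ = 22 days. Critical path: D → I → J.

Variances on critical path: σ²_D=2.778, σ²_I=11.111, σ²_J=5.444.
Largest is σ²_I = 11.111.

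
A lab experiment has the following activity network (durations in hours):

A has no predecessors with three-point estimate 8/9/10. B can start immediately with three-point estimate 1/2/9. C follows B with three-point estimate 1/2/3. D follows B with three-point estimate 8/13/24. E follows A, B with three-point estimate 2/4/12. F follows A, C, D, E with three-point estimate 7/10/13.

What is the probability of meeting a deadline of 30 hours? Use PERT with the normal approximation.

te_A = (8 + 4·9 + 10)/6 = 54/6 = 9; σ²_A = ((10−8)/6)² = 0.111
te_B = (1 + 4·2 + 9)/6 = 18/6 = 3; σ²_B = ((9−1)/6)² = 1.778
te_C = (1 + 4·2 + 3)/6 = 12/6 = 2; σ²_C = ((3−1)/6)² = 0.111
te_D = (8 + 4·13 + 24)/6 = 84/6 = 14; σ²_D = ((24−8)/6)² = 7.111
te_E = (2 + 4·4 + 12)/6 = 30/6 = 5; σ²_E = ((12−2)/6)² = 2.778
te_F = (7 + 4·10 + 13)/6 = 60/6 = 10; σ²_F = ((13−7)/6)² = 1.000

Forward pass:
ES_A = 0; EF_A = 9
ES_B = 0; EF_B = 3
ES_C = 3; EF_C = 3+2 = 5
ES_D = 3; EF_D = 3+14 = 17
ES_E = max(EF_A=9, EF_B=3) = 9; EF_E = 9+5 = 14
ES_F = max(EF_A=9, EF_C=5, EF_D=17, EF_E=14) = 17; EF_F = 17+10 = 27
Expected project duration μ = 27 hours. Critical path: B → D → F.

Variance along critical path = 1.778 + 7.111 + 1.000 = 9.889; σ = √9.889 = 3.145 hours.
Z = (30 − 27) / 3.145 = 0.954
P(T ≤ 30) = Φ(0.954) ≈ 0.830

0.830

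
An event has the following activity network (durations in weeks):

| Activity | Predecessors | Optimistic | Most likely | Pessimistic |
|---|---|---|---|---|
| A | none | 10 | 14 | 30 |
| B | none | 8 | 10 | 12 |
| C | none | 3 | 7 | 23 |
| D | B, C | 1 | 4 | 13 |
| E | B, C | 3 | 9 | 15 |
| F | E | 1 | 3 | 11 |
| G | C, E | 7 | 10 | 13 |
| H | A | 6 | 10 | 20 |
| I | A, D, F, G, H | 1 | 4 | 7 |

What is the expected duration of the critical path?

te_A = (10 + 4·14 + 30)/6 = 96/6 = 16
te_B = (8 + 4·10 + 12)/6 = 60/6 = 10
te_C = (3 + 4·7 + 23)/6 = 54/6 = 9
te_D = (1 + 4·4 + 13)/6 = 30/6 = 5
te_E = (3 + 4·9 + 15)/6 = 54/6 = 9
te_F = (1 + 4·3 + 11)/6 = 24/6 = 4
te_G = (7 + 4·10 + 13)/6 = 60/6 = 10
te_H = (6 + 4·10 + 20)/6 = 66/6 = 11
te_I = (1 + 4·4 + 7)/6 = 24/6 = 4

Forward pass:
ES_A = 0; EF_A = 16
ES_B = 0; EF_B = 10
ES_C = 0; EF_C = 9
ES_D = max(EF_B=10, EF_C=9) = 10; EF_D = 10+5 = 15
ES_E = max(EF_B=10, EF_C=9) = 10; EF_E = 10+9 = 19
ES_F = 19; EF_F = 19+4 = 23
ES_G = max(EF_C=9, EF_E=19) = 19; EF_G = 19+10 = 29
ES_H = 16; EF_H = 16+11 = 27
ES_I = max(EF_A=16, EF_D=15, EF_F=23, EF_G=29, EF_H=27) = 29; EF_I = 29+4 = 33
Expected project duration μ = 33 weeks. Critical path: B → E → G → I.

33 weeks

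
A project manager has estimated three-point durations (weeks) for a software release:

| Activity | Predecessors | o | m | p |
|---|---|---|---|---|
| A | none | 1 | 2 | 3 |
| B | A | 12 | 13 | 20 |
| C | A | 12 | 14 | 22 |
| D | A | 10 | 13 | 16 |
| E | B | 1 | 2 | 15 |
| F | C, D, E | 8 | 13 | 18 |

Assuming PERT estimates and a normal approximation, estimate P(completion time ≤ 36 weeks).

0.827

te_A = (1 + 4·2 + 3)/6 = 12/6 = 2; σ²_A = ((3−1)/6)² = 0.111
te_B = (12 + 4·13 + 20)/6 = 84/6 = 14; σ²_B = ((20−12)/6)² = 1.778
te_C = (12 + 4·14 + 22)/6 = 90/6 = 15; σ²_C = ((22−12)/6)² = 2.778
te_D = (10 + 4·13 + 16)/6 = 78/6 = 13; σ²_D = ((16−10)/6)² = 1.000
te_E = (1 + 4·2 + 15)/6 = 24/6 = 4; σ²_E = ((15−1)/6)² = 5.444
te_F = (8 + 4·13 + 18)/6 = 78/6 = 13; σ²_F = ((18−8)/6)² = 2.778

Forward pass:
ES_A = 0; EF_A = 2
ES_B = 2; EF_B = 2+14 = 16
ES_C = 2; EF_C = 2+15 = 17
ES_D = 2; EF_D = 2+13 = 15
ES_E = 16; EF_E = 16+4 = 20
ES_F = max(EF_C=17, EF_D=15, EF_E=20) = 20; EF_F = 20+13 = 33
Expected project duration μ = 33 weeks. Critical path: A → B → E → F.

Variance along critical path = 0.111 + 1.778 + 5.444 + 2.778 = 10.111; σ = √10.111 = 3.180 weeks.
Z = (36 − 33) / 3.180 = 0.943
P(T ≤ 36) = Φ(0.943) ≈ 0.827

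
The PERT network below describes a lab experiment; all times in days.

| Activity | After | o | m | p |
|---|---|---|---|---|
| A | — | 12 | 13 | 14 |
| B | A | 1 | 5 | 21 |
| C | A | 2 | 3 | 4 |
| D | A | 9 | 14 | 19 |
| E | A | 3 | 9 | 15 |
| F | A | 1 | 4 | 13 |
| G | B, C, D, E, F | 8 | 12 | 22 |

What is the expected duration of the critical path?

40 days

te_A = (12 + 4·13 + 14)/6 = 78/6 = 13
te_B = (1 + 4·5 + 21)/6 = 42/6 = 7
te_C = (2 + 4·3 + 4)/6 = 18/6 = 3
te_D = (9 + 4·14 + 19)/6 = 84/6 = 14
te_E = (3 + 4·9 + 15)/6 = 54/6 = 9
te_F = (1 + 4·4 + 13)/6 = 30/6 = 5
te_G = (8 + 4·12 + 22)/6 = 78/6 = 13

Forward pass:
ES_A = 0; EF_A = 13
ES_B = 13; EF_B = 13+7 = 20
ES_C = 13; EF_C = 13+3 = 16
ES_D = 13; EF_D = 13+14 = 27
ES_E = 13; EF_E = 13+9 = 22
ES_F = 13; EF_F = 13+5 = 18
ES_G = max(EF_B=20, EF_C=16, EF_D=27, EF_E=22, EF_F=18) = 27; EF_G = 27+13 = 40
Expected project duration μ = 40 days. Critical path: A → D → G.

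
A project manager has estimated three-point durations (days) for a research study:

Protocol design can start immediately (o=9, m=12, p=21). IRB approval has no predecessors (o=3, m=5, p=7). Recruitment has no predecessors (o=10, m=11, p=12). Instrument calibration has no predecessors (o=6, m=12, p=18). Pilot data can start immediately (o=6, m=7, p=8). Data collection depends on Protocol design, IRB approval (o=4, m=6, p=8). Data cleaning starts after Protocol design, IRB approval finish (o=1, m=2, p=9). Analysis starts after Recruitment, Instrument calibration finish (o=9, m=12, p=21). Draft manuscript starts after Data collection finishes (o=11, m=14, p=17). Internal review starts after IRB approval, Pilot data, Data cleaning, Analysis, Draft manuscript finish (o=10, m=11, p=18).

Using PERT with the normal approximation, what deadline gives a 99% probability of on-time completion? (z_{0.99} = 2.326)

te_Protocol design = (9 + 4·12 + 21)/6 = 78/6 = 13; σ²_Protocol design = ((21−9)/6)² = 4.000
te_IRB approval = (3 + 4·5 + 7)/6 = 30/6 = 5; σ²_IRB approval = ((7−3)/6)² = 0.444
te_Recruitment = (10 + 4·11 + 12)/6 = 66/6 = 11; σ²_Recruitment = ((12−10)/6)² = 0.111
te_Instrument calibration = (6 + 4·12 + 18)/6 = 72/6 = 12; σ²_Instrument calibration = ((18−6)/6)² = 4.000
te_Pilot data = (6 + 4·7 + 8)/6 = 42/6 = 7; σ²_Pilot data = ((8−6)/6)² = 0.111
te_Data collection = (4 + 4·6 + 8)/6 = 36/6 = 6; σ²_Data collection = ((8−4)/6)² = 0.444
te_Data cleaning = (1 + 4·2 + 9)/6 = 18/6 = 3; σ²_Data cleaning = ((9−1)/6)² = 1.778
te_Analysis = (9 + 4·12 + 21)/6 = 78/6 = 13; σ²_Analysis = ((21−9)/6)² = 4.000
te_Draft manuscript = (11 + 4·14 + 17)/6 = 84/6 = 14; σ²_Draft manuscript = ((17−11)/6)² = 1.000
te_Internal review = (10 + 4·11 + 18)/6 = 72/6 = 12; σ²_Internal review = ((18−10)/6)² = 1.778

Forward pass:
ES_Protocol design = 0; EF_Protocol design = 13
ES_IRB approval = 0; EF_IRB approval = 5
ES_Recruitment = 0; EF_Recruitment = 11
ES_Instrument calibration = 0; EF_Instrument calibration = 12
ES_Pilot data = 0; EF_Pilot data = 7
ES_Data collection = max(EF_Protocol design=13, EF_IRB approval=5) = 13; EF_Data collection = 13+6 = 19
ES_Data cleaning = max(EF_Protocol design=13, EF_IRB approval=5) = 13; EF_Data cleaning = 13+3 = 16
ES_Analysis = max(EF_Recruitment=11, EF_Instrument calibration=12) = 12; EF_Analysis = 12+13 = 25
ES_Draft manuscript = 19; EF_Draft manuscript = 19+14 = 33
ES_Internal review = max(EF_IRB approval=5, EF_Pilot data=7, EF_Data cleaning=16, EF_Analysis=25, EF_Draft manuscript=33) = 33; EF_Internal review = 33+12 = 45
Expected project duration μ = 45 days. Critical path: Protocol design → Data collection → Draft manuscript → Internal review.

Variance along critical path = 4.000 + 0.444 + 1.000 + 1.778 = 7.222; σ = 2.687 days.
D = μ + z·σ = 45 + 2.326·2.687 = 51.3 days

51.3 days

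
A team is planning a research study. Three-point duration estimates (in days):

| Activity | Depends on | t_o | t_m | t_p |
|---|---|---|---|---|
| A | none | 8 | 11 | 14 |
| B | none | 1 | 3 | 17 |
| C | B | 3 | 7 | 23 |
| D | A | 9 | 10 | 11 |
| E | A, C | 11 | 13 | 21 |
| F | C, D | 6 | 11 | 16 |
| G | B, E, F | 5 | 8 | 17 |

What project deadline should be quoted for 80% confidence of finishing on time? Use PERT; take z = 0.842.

43.4 days

te_A = (8 + 4·11 + 14)/6 = 66/6 = 11; σ²_A = ((14−8)/6)² = 1.000
te_B = (1 + 4·3 + 17)/6 = 30/6 = 5; σ²_B = ((17−1)/6)² = 7.111
te_C = (3 + 4·7 + 23)/6 = 54/6 = 9; σ²_C = ((23−3)/6)² = 11.111
te_D = (9 + 4·10 + 11)/6 = 60/6 = 10; σ²_D = ((11−9)/6)² = 0.111
te_E = (11 + 4·13 + 21)/6 = 84/6 = 14; σ²_E = ((21−11)/6)² = 2.778
te_F = (6 + 4·11 + 16)/6 = 66/6 = 11; σ²_F = ((16−6)/6)² = 2.778
te_G = (5 + 4·8 + 17)/6 = 54/6 = 9; σ²_G = ((17−5)/6)² = 4.000

Forward pass:
ES_A = 0; EF_A = 11
ES_B = 0; EF_B = 5
ES_C = 5; EF_C = 5+9 = 14
ES_D = 11; EF_D = 11+10 = 21
ES_E = max(EF_A=11, EF_C=14) = 14; EF_E = 14+14 = 28
ES_F = max(EF_C=14, EF_D=21) = 21; EF_F = 21+11 = 32
ES_G = max(EF_B=5, EF_E=28, EF_F=32) = 32; EF_G = 32+9 = 41
Expected project duration μ = 41 days. Critical path: A → D → F → G.

Variance along critical path = 1.000 + 0.111 + 2.778 + 4.000 = 7.889; σ = 2.809 days.
D = μ + z·σ = 41 + 0.842·2.809 = 43.4 days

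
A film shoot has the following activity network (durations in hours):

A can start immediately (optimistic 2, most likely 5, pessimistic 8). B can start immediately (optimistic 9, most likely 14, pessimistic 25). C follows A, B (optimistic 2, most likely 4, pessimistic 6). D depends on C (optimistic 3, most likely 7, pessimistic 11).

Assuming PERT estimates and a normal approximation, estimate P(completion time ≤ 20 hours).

te_A = (2 + 4·5 + 8)/6 = 30/6 = 5; σ²_A = ((8−2)/6)² = 1.000
te_B = (9 + 4·14 + 25)/6 = 90/6 = 15; σ²_B = ((25−9)/6)² = 7.111
te_C = (2 + 4·4 + 6)/6 = 24/6 = 4; σ²_C = ((6−2)/6)² = 0.444
te_D = (3 + 4·7 + 11)/6 = 42/6 = 7; σ²_D = ((11−3)/6)² = 1.778

Forward pass:
ES_A = 0; EF_A = 5
ES_B = 0; EF_B = 15
ES_C = max(EF_A=5, EF_B=15) = 15; EF_C = 15+4 = 19
ES_D = 19; EF_D = 19+7 = 26
Expected project duration μ = 26 hours. Critical path: B → C → D.

Variance along critical path = 7.111 + 0.444 + 1.778 = 9.333; σ = √9.333 = 3.055 hours.
Z = (20 − 26) / 3.055 = -1.964
P(T ≤ 20) = Φ(-1.964) ≈ 0.025

0.025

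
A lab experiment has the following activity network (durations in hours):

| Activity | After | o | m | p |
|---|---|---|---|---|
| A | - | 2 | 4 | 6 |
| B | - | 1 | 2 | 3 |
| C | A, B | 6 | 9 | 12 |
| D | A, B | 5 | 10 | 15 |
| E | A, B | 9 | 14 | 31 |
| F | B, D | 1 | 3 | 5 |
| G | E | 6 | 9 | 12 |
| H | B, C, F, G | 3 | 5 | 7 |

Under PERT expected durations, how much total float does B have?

2 hours

te_A = (2 + 4·4 + 6)/6 = 24/6 = 4
te_B = (1 + 4·2 + 3)/6 = 12/6 = 2
te_C = (6 + 4·9 + 12)/6 = 54/6 = 9
te_D = (5 + 4·10 + 15)/6 = 60/6 = 10
te_E = (9 + 4·14 + 31)/6 = 96/6 = 16
te_F = (1 + 4·3 + 5)/6 = 18/6 = 3
te_G = (6 + 4·9 + 12)/6 = 54/6 = 9
te_H = (3 + 4·5 + 7)/6 = 30/6 = 5

Forward pass:
ES_A = 0; EF_A = 4
ES_B = 0; EF_B = 2
ES_C = max(EF_A=4, EF_B=2) = 4; EF_C = 4+9 = 13
ES_D = max(EF_A=4, EF_B=2) = 4; EF_D = 4+10 = 14
ES_E = max(EF_A=4, EF_B=2) = 4; EF_E = 4+16 = 20
ES_F = max(EF_B=2, EF_D=14) = 14; EF_F = 14+3 = 17
ES_G = 20; EF_G = 20+9 = 29
ES_H = max(EF_B=2, EF_C=13, EF_F=17, EF_G=29) = 29; EF_H = 29+5 = 34
Expected project duration μ = 34 hours. Critical path: A → E → G → H.

Backward pass:
LF_H = 34; LS_H = 34−5 = 29
LF_G = LS_H = 29; LS_G = 29−9 = 20
LF_F = LS_H = 29; LS_F = 29−3 = 26
LF_E = LS_G = 20; LS_E = 20−16 = 4
LF_D = LS_F = 26; LS_D = 26−10 = 16
LF_C = LS_H = 29; LS_C = 29−9 = 20
LF_B = min(LS_C=20, LS_D=16, LS_E=4, LS_F=26, LS_H=29) = 4; LS_B = 4−2 = 2
LF_A = min(LS_C=20, LS_D=16, LS_E=4) = 4; LS_A = 4−4 = 0
Slack_B = LS_B − ES_B = 2 − 0 = 2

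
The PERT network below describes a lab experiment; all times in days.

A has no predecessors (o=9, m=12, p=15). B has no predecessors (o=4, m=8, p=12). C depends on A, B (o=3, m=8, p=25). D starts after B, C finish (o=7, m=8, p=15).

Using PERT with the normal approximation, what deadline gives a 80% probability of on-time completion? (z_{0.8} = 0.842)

34.4 days

te_A = (9 + 4·12 + 15)/6 = 72/6 = 12; σ²_A = ((15−9)/6)² = 1.000
te_B = (4 + 4·8 + 12)/6 = 48/6 = 8; σ²_B = ((12−4)/6)² = 1.778
te_C = (3 + 4·8 + 25)/6 = 60/6 = 10; σ²_C = ((25−3)/6)² = 13.444
te_D = (7 + 4·8 + 15)/6 = 54/6 = 9; σ²_D = ((15−7)/6)² = 1.778

Forward pass:
ES_A = 0; EF_A = 12
ES_B = 0; EF_B = 8
ES_C = max(EF_A=12, EF_B=8) = 12; EF_C = 12+10 = 22
ES_D = max(EF_B=8, EF_C=22) = 22; EF_D = 22+9 = 31
Expected project duration μ = 31 days. Critical path: A → C → D.

Variance along critical path = 1.000 + 13.444 + 1.778 = 16.222; σ = 4.028 days.
D = μ + z·σ = 31 + 0.842·4.028 = 34.4 days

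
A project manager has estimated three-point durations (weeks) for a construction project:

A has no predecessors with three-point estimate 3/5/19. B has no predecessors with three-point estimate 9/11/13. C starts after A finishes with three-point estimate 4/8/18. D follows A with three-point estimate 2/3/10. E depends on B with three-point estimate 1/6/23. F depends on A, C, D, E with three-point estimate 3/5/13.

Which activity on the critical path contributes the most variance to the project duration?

E

te_A = (3 + 4·5 + 19)/6 = 42/6 = 7; σ²_A = ((19−3)/6)² = 7.111
te_B = (9 + 4·11 + 13)/6 = 66/6 = 11; σ²_B = ((13−9)/6)² = 0.444
te_C = (4 + 4·8 + 18)/6 = 54/6 = 9; σ²_C = ((18−4)/6)² = 5.444
te_D = (2 + 4·3 + 10)/6 = 24/6 = 4; σ²_D = ((10−2)/6)² = 1.778
te_E = (1 + 4·6 + 23)/6 = 48/6 = 8; σ²_E = ((23−1)/6)² = 13.444
te_F = (3 + 4·5 + 13)/6 = 36/6 = 6; σ²_F = ((13−3)/6)² = 2.778

Forward pass:
ES_A = 0; EF_A = 7
ES_B = 0; EF_B = 11
ES_C = 7; EF_C = 7+9 = 16
ES_D = 7; EF_D = 7+4 = 11
ES_E = 11; EF_E = 11+8 = 19
ES_F = max(EF_A=7, EF_C=16, EF_D=11, EF_E=19) = 19; EF_F = 19+6 = 25
Expected project duration μ = 25 weeks. Critical path: B → E → F.

Variances on critical path: σ²_B=0.444, σ²_E=13.444, σ²_F=2.778.
Largest is σ²_E = 13.444.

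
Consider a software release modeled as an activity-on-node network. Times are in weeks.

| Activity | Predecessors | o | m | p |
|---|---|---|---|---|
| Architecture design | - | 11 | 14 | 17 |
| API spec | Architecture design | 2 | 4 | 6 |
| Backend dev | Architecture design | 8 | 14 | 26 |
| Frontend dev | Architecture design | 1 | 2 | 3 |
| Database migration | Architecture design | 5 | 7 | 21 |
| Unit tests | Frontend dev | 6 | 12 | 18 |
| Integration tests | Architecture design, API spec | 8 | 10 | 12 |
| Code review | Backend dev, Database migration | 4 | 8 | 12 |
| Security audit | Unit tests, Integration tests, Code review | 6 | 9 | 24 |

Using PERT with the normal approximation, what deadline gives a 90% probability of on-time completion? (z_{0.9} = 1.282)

te_Architecture design = (11 + 4·14 + 17)/6 = 84/6 = 14; σ²_Architecture design = ((17−11)/6)² = 1.000
te_API spec = (2 + 4·4 + 6)/6 = 24/6 = 4; σ²_API spec = ((6−2)/6)² = 0.444
te_Backend dev = (8 + 4·14 + 26)/6 = 90/6 = 15; σ²_Backend dev = ((26−8)/6)² = 9.000
te_Frontend dev = (1 + 4·2 + 3)/6 = 12/6 = 2; σ²_Frontend dev = ((3−1)/6)² = 0.111
te_Database migration = (5 + 4·7 + 21)/6 = 54/6 = 9; σ²_Database migration = ((21−5)/6)² = 7.111
te_Unit tests = (6 + 4·12 + 18)/6 = 72/6 = 12; σ²_Unit tests = ((18−6)/6)² = 4.000
te_Integration tests = (8 + 4·10 + 12)/6 = 60/6 = 10; σ²_Integration tests = ((12−8)/6)² = 0.444
te_Code review = (4 + 4·8 + 12)/6 = 48/6 = 8; σ²_Code review = ((12−4)/6)² = 1.778
te_Security audit = (6 + 4·9 + 24)/6 = 66/6 = 11; σ²_Security audit = ((24−6)/6)² = 9.000

Forward pass:
ES_Architecture design = 0; EF_Architecture design = 14
ES_API spec = 14; EF_API spec = 14+4 = 18
ES_Backend dev = 14; EF_Backend dev = 14+15 = 29
ES_Frontend dev = 14; EF_Frontend dev = 14+2 = 16
ES_Database migration = 14; EF_Database migration = 14+9 = 23
ES_Unit tests = 16; EF_Unit tests = 16+12 = 28
ES_Integration tests = max(EF_Architecture design=14, EF_API spec=18) = 18; EF_Integration tests = 18+10 = 28
ES_Code review = max(EF_Backend dev=29, EF_Database migration=23) = 29; EF_Code review = 29+8 = 37
ES_Security audit = max(EF_Unit tests=28, EF_Integration tests=28, EF_Code review=37) = 37; EF_Security audit = 37+11 = 48
Expected project duration μ = 48 weeks. Critical path: Architecture design → Backend dev → Code review → Security audit.

Variance along critical path = 1.000 + 9.000 + 1.778 + 9.000 = 20.778; σ = 4.558 weeks.
D = μ + z·σ = 48 + 1.282·4.558 = 53.8 weeks

53.8 weeks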